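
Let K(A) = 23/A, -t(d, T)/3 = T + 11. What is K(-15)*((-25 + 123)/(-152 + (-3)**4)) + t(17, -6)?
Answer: -13721/1065 ≈ -12.884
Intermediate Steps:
t(d, T) = -33 - 3*T (t(d, T) = -3*(T + 11) = -3*(11 + T) = -33 - 3*T)
K(-15)*((-25 + 123)/(-152 + (-3)**4)) + t(17, -6) = (23/(-15))*((-25 + 123)/(-152 + (-3)**4)) + (-33 - 3*(-6)) = (23*(-1/15))*(98/(-152 + 81)) + (-33 + 18) = -2254/(15*(-71)) - 15 = -2254*(-1)/(15*71) - 15 = -23/15*(-98/71) - 15 = 2254/1065 - 15 = -13721/1065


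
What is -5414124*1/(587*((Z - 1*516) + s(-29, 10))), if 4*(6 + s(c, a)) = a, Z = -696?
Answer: 10828248/1426997 ≈ 7.5881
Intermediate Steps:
s(c, a) = -6 + a/4
-5414124*1/(587*((Z - 1*516) + s(-29, 10))) = -5414124*1/(587*((-696 - 1*516) + (-6 + (1/4)*10))) = -5414124*1/(587*((-696 - 516) + (-6 + 5/2))) = -5414124*1/(587*(-1212 - 7/2)) = -5414124/(587*(-2431/2)) = -5414124/(-1426997/2) = -5414124*(-2/1426997) = 10828248/1426997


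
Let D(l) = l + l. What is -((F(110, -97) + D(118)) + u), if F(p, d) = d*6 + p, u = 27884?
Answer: -27648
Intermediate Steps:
F(p, d) = p + 6*d (F(p, d) = 6*d + p = p + 6*d)
D(l) = 2*l
-((F(110, -97) + D(118)) + u) = -(((110 + 6*(-97)) + 2*118) + 27884) = -(((110 - 582) + 236) + 27884) = -((-472 + 236) + 27884) = -(-236 + 27884) = -1*27648 = -27648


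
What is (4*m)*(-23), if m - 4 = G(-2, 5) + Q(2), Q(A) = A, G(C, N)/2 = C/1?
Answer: -184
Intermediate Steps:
G(C, N) = 2*C (G(C, N) = 2*(C/1) = 2*(C*1) = 2*C)
m = 2 (m = 4 + (2*(-2) + 2) = 4 + (-4 + 2) = 4 - 2 = 2)
(4*m)*(-23) = (4*2)*(-23) = 8*(-23) = -184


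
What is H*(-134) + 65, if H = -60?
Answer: 8105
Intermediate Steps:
H*(-134) + 65 = -60*(-134) + 65 = 8040 + 65 = 8105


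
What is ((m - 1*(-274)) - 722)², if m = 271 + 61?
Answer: 13456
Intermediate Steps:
m = 332
((m - 1*(-274)) - 722)² = ((332 - 1*(-274)) - 722)² = ((332 + 274) - 722)² = (606 - 722)² = (-116)² = 13456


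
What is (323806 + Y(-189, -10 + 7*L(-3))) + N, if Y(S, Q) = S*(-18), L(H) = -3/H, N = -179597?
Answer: 147611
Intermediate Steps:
Y(S, Q) = -18*S
(323806 + Y(-189, -10 + 7*L(-3))) + N = (323806 - 18*(-189)) - 179597 = (323806 + 3402) - 179597 = 327208 - 179597 = 147611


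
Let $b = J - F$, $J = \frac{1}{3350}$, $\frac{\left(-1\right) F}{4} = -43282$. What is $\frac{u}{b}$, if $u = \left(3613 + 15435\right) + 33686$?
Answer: $- \frac{176658900}{579978799} \approx -0.3046$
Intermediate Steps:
$F = 173128$ ($F = \left(-4\right) \left(-43282\right) = 173128$)
$J = \frac{1}{3350} \approx 0.00029851$
$b = - \frac{579978799}{3350}$ ($b = \frac{1}{3350} - 173128 = - \frac{579978799}{3350} \approx -1.7313 \cdot 10^{5}$)
$u = 52734$ ($u = 19048 + 33686 = 52734$)
$\frac{u}{b} = \frac{52734}{- \frac{579978799}{3350}} = 52734 \left(- \frac{3350}{579978799}\right) = - \frac{176658900}{579978799}$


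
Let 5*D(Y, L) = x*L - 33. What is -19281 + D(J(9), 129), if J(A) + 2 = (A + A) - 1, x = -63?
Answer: -20913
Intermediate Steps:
J(A) = -3 + 2*A (J(A) = -2 + ((A + A) - 1) = -2 + (2*A - 1) = -2 + (-1 + 2*A) = -3 + 2*A)
D(Y, L) = -33/5 - 63*L/5 (D(Y, L) = (-63*L - 33)/5 = (-33 - 63*L)/5 = -33/5 - 63*L/5)
-19281 + D(J(9), 129) = -19281 + (-33/5 - 63/5*129) = -19281 + (-33/5 - 8127/5) = -19281 - 1632 = -20913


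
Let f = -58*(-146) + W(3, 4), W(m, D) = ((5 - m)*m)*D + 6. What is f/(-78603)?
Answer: -1214/11229 ≈ -0.10811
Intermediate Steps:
W(m, D) = 6 + D*m*(5 - m) (W(m, D) = (m*(5 - m))*D + 6 = D*m*(5 - m) + 6 = 6 + D*m*(5 - m))
f = 8498 (f = -58*(-146) + (6 - 1*4*3² + 5*4*3) = 8468 + (6 - 1*4*9 + 60) = 8468 + (6 - 36 + 60) = 8468 + 30 = 8498)
f/(-78603) = 8498/(-78603) = 8498*(-1/78603) = -1214/11229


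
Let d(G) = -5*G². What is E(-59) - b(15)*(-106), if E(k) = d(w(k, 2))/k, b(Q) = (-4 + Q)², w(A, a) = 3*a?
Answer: 756914/59 ≈ 12829.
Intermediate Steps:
E(k) = -180/k (E(k) = (-5*(3*2)²)/k = (-5*6²)/k = (-5*36)/k = -180/k)
E(-59) - b(15)*(-106) = -180/(-59) - (-4 + 15)²*(-106) = -180*(-1/59) - 11²*(-106) = 180/59 - 121*(-106) = 180/59 - 1*(-12826) = 180/59 + 12826 = 756914/59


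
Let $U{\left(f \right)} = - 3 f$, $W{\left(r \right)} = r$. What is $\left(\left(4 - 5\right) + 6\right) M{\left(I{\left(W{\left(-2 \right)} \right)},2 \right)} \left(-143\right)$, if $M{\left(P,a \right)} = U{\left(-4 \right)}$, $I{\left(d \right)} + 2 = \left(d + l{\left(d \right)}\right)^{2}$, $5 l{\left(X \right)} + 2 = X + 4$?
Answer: $-8580$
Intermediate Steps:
$l{\left(X \right)} = \frac{2}{5} + \frac{X}{5}$ ($l{\left(X \right)} = - \frac{2}{5} + \frac{X + 4}{5} = - \frac{2}{5} + \frac{4 + X}{5} = - \frac{2}{5} + \left(\frac{4}{5} + \frac{X}{5}\right) = \frac{2}{5} + \frac{X}{5}$)
$I{\left(d \right)} = -2 + \left(\frac{2}{5} + \frac{6 d}{5}\right)^{2}$ ($I{\left(d \right)} = -2 + \left(d + \left(\frac{2}{5} + \frac{d}{5}\right)\right)^{2} = -2 + \left(\frac{2}{5} + \frac{6 d}{5}\right)^{2}$)
$M{\left(P,a \right)} = 12$ ($M{\left(P,a \right)} = \left(-3\right) \left(-4\right) = 12$)
$\left(\left(4 - 5\right) + 6\right) M{\left(I{\left(W{\left(-2 \right)} \right)},2 \right)} \left(-143\right) = \left(\left(4 - 5\right) + 6\right) 12 \left(-143\right) = \left(-1 + 6\right) 12 \left(-143\right) = 5 \cdot 12 \left(-143\right) = 60 \left(-143\right) = -8580$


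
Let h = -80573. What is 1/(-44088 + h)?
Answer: -1/124661 ≈ -8.0218e-6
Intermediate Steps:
1/(-44088 + h) = 1/(-44088 - 80573) = 1/(-124661) = -1/124661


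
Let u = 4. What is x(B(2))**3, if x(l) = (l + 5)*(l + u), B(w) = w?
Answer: 74088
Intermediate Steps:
x(l) = (4 + l)*(5 + l) (x(l) = (l + 5)*(l + 4) = (5 + l)*(4 + l) = (4 + l)*(5 + l))
x(B(2))**3 = (20 + 2**2 + 9*2)**3 = (20 + 4 + 18)**3 = 42**3 = 74088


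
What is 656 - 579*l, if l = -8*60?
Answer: 278576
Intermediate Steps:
l = -480
656 - 579*l = 656 - 579*(-480) = 656 + 277920 = 278576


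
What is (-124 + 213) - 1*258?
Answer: -169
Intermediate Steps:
(-124 + 213) - 1*258 = 89 - 258 = -169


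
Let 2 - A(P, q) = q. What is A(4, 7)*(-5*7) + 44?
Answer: 219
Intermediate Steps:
A(P, q) = 2 - q
A(4, 7)*(-5*7) + 44 = (2 - 1*7)*(-5*7) + 44 = (2 - 7)*(-35) + 44 = -5*(-35) + 44 = 175 + 44 = 219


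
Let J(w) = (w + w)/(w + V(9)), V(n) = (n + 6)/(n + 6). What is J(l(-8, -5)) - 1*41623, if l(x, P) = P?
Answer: -83241/2 ≈ -41621.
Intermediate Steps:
V(n) = 1 (V(n) = (6 + n)/(6 + n) = 1)
J(w) = 2*w/(1 + w) (J(w) = (w + w)/(w + 1) = (2*w)/(1 + w) = 2*w/(1 + w))
J(l(-8, -5)) - 1*41623 = 2*(-5)/(1 - 5) - 1*41623 = 2*(-5)/(-4) - 41623 = 2*(-5)*(-1/4) - 41623 = 5/2 - 41623 = -83241/2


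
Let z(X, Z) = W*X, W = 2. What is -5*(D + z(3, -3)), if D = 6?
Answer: -60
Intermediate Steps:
z(X, Z) = 2*X
-5*(D + z(3, -3)) = -5*(6 + 2*3) = -5*(6 + 6) = -5*12 = -60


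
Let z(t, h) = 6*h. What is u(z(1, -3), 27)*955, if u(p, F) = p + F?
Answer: 8595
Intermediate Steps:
u(p, F) = F + p
u(z(1, -3), 27)*955 = (27 + 6*(-3))*955 = (27 - 18)*955 = 9*955 = 8595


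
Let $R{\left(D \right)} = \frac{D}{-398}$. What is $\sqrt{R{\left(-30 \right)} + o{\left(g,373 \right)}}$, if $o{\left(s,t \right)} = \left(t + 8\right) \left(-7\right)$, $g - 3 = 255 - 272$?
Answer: $\frac{i \sqrt{105612882}}{199} \approx 51.642 i$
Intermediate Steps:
$R{\left(D \right)} = - \frac{D}{398}$ ($R{\left(D \right)} = D \left(- \frac{1}{398}\right) = - \frac{D}{398}$)
$g = -14$ ($g = 3 + \left(255 - 272\right) = 3 - 17 = -14$)
$o{\left(s,t \right)} = -56 - 7 t$ ($o{\left(s,t \right)} = \left(8 + t\right) \left(-7\right) = -56 - 7 t$)
$\sqrt{R{\left(-30 \right)} + o{\left(g,373 \right)}} = \sqrt{\left(- \frac{1}{398}\right) \left(-30\right) - 2667} = \sqrt{\frac{15}{199} - 2667} = \sqrt{- \frac{530718}{199}} = \frac{i \sqrt{105612882}}{199}$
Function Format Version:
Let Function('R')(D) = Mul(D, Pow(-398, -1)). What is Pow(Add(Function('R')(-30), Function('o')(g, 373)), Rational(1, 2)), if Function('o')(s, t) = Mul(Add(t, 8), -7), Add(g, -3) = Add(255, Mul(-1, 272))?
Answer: Mul(Rational(1, 199), I, Pow(105612882, Rational(1, 2))) ≈ Mul(51.642, I)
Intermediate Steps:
Function('R')(D) = Mul(Rational(-1, 398), D) (Function('R')(D) = Mul(D, Rational(-1, 398)) = Mul(Rational(-1, 398), D))
g = -14 (g = Add(3, Add(255, Mul(-1, 272))) = Add(3, Add(255, -272)) = Add(3, -17) = -14)
Function('o')(s, t) = Add(-56, Mul(-7, t)) (Function('o')(s, t) = Mul(Add(8, t), -7) = Add(-56, Mul(-7, t)))
Pow(Add(Function('R')(-30), Function('o')(g, 373)), Rational(1, 2)) = Pow(Add(Mul(Rational(-1, 398), -30), Add(-56, Mul(-7, 373))), Rational(1, 2)) = Pow(Add(Rational(15, 199), Add(-56, -2611)), Rational(1, 2)) = Pow(Add(Rational(15, 199), -2667), Rational(1, 2)) = Pow(Rational(-530718, 199), Rational(1, 2)) = Mul(Rational(1, 199), I, Pow(105612882, Rational(1, 2)))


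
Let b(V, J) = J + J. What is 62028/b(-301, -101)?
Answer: -31014/101 ≈ -307.07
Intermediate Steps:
b(V, J) = 2*J
62028/b(-301, -101) = 62028/((2*(-101))) = 62028/(-202) = 62028*(-1/202) = -31014/101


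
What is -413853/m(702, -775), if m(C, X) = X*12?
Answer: 137951/3100 ≈ 44.500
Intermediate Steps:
m(C, X) = 12*X
-413853/m(702, -775) = -413853/(12*(-775)) = -413853/(-9300) = -413853*(-1/9300) = 137951/3100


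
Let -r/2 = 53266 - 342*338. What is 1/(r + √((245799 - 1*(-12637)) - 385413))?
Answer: 124660/15540242577 - I*√126977/15540242577 ≈ 8.0218e-6 - 2.293e-8*I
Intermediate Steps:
r = 124660 (r = -2*(53266 - 342*338) = -2*(53266 - 1*115596) = -2*(53266 - 115596) = -2*(-62330) = 124660)
1/(r + √((245799 - 1*(-12637)) - 385413)) = 1/(124660 + √((245799 - 1*(-12637)) - 385413)) = 1/(124660 + √((245799 + 12637) - 385413)) = 1/(124660 + √(258436 - 385413)) = 1/(124660 + √(-126977)) = 1/(124660 + I*√126977)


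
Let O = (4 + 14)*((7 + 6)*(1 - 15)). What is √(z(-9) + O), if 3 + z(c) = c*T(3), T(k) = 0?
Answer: I*√3279 ≈ 57.263*I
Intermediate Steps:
O = -3276 (O = 18*(13*(-14)) = 18*(-182) = -3276)
z(c) = -3 (z(c) = -3 + c*0 = -3 + 0 = -3)
√(z(-9) + O) = √(-3 - 3276) = √(-3279) = I*√3279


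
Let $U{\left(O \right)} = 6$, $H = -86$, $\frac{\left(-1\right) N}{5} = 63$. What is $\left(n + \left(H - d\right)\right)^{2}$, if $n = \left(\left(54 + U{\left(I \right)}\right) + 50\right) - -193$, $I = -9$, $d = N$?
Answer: $283024$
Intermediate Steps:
$N = -315$ ($N = \left(-5\right) 63 = -315$)
$d = -315$
$n = 303$ ($n = \left(\left(54 + 6\right) + 50\right) - -193 = \left(60 + 50\right) + 193 = 110 + 193 = 303$)
$\left(n + \left(H - d\right)\right)^{2} = \left(303 - -229\right)^{2} = \left(303 + \left(-86 + 315\right)\right)^{2} = \left(303 + 229\right)^{2} = 532^{2} = 283024$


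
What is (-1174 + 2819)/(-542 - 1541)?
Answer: -1645/2083 ≈ -0.78973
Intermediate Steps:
(-1174 + 2819)/(-542 - 1541) = 1645/(-2083) = 1645*(-1/2083) = -1645/2083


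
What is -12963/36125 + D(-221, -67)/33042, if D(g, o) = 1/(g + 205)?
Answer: -6853211261/19098276000 ≈ -0.35884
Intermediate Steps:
D(g, o) = 1/(205 + g)
-12963/36125 + D(-221, -67)/33042 = -12963/36125 + 1/((205 - 221)*33042) = -12963*1/36125 + (1/33042)/(-16) = -12963/36125 - 1/16*1/33042 = -12963/36125 - 1/528672 = -6853211261/19098276000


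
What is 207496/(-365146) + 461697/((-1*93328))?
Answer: -93975999725/17039172944 ≈ -5.5153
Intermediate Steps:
207496/(-365146) + 461697/((-1*93328)) = 207496*(-1/365146) + 461697/(-93328) = -103748/182573 + 461697*(-1/93328) = -103748/182573 - 461697/93328 = -93975999725/17039172944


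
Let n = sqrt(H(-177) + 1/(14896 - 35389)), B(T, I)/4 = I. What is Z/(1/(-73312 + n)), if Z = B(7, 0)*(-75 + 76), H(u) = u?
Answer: 0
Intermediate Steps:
B(T, I) = 4*I
n = I*sqrt(917697286)/2277 (n = sqrt(-177 + 1/(14896 - 35389)) = sqrt(-177 + 1/(-20493)) = sqrt(-177 - 1/20493) = sqrt(-3627262/20493) = I*sqrt(917697286)/2277 ≈ 13.304*I)
Z = 0 (Z = (4*0)*(-75 + 76) = 0*1 = 0)
Z/(1/(-73312 + n)) = 0/(1/(-73312 + I*sqrt(917697286)/2277)) = 0*(-73312 + I*sqrt(917697286)/2277) = 0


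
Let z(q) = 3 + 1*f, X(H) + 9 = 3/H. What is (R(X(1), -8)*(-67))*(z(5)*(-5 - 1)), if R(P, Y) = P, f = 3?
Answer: -14472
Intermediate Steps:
X(H) = -9 + 3/H
z(q) = 6 (z(q) = 3 + 1*3 = 3 + 3 = 6)
(R(X(1), -8)*(-67))*(z(5)*(-5 - 1)) = ((-9 + 3/1)*(-67))*(6*(-5 - 1)) = ((-9 + 3*1)*(-67))*(6*(-6)) = ((-9 + 3)*(-67))*(-36) = -6*(-67)*(-36) = 402*(-36) = -14472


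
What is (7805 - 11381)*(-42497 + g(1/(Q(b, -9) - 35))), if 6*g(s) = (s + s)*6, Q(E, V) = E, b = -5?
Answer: 759847254/5 ≈ 1.5197e+8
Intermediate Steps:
g(s) = 2*s (g(s) = ((s + s)*6)/6 = ((2*s)*6)/6 = (12*s)/6 = 2*s)
(7805 - 11381)*(-42497 + g(1/(Q(b, -9) - 35))) = (7805 - 11381)*(-42497 + 2/(-5 - 35)) = -3576*(-42497 + 2/(-40)) = -3576*(-42497 + 2*(-1/40)) = -3576*(-42497 - 1/20) = -3576*(-849941/20) = 759847254/5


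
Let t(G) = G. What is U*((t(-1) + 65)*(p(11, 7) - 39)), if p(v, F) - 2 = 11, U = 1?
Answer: -1664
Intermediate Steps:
p(v, F) = 13 (p(v, F) = 2 + 11 = 13)
U*((t(-1) + 65)*(p(11, 7) - 39)) = 1*((-1 + 65)*(13 - 39)) = 1*(64*(-26)) = 1*(-1664) = -1664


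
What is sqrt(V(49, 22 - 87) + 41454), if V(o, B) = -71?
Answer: sqrt(41383) ≈ 203.43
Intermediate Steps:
sqrt(V(49, 22 - 87) + 41454) = sqrt(-71 + 41454) = sqrt(41383)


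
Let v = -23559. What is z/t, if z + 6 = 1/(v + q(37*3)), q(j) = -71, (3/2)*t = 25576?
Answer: -425343/1208721760 ≈ -0.00035189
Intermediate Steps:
t = 51152/3 (t = (⅔)*25576 = 51152/3 ≈ 17051.)
z = -141781/23630 (z = -6 + 1/(-23559 - 71) = -6 + 1/(-23630) = -6 - 1/23630 = -141781/23630 ≈ -6.0000)
z/t = -141781/(23630*51152/3) = -141781/23630*3/51152 = -425343/1208721760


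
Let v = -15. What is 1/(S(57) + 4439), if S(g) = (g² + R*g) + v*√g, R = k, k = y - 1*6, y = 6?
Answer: 7688/59092519 + 15*√57/59092519 ≈ 0.00013202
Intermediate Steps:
k = 0 (k = 6 - 1*6 = 6 - 6 = 0)
R = 0
S(g) = g² - 15*√g (S(g) = (g² + 0*g) - 15*√g = (g² + 0) - 15*√g = g² - 15*√g)
1/(S(57) + 4439) = 1/((57² - 15*√57) + 4439) = 1/((3249 - 15*√57) + 4439) = 1/(7688 - 15*√57)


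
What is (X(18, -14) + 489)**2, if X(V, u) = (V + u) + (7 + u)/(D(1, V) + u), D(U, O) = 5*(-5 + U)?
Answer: 281199361/1156 ≈ 2.4325e+5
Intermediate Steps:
D(U, O) = -25 + 5*U
X(V, u) = V + u + (7 + u)/(-20 + u) (X(V, u) = (V + u) + (7 + u)/((-25 + 5*1) + u) = (V + u) + (7 + u)/((-25 + 5) + u) = (V + u) + (7 + u)/(-20 + u) = V + u + (7 + u)/(-20 + u))
(X(18, -14) + 489)**2 = ((7 + (-14)**2 - 20*18 - 19*(-14) + 18*(-14))/(-20 - 14) + 489)**2 = ((7 + 196 - 360 + 266 - 252)/(-34) + 489)**2 = (-1/34*(-143) + 489)**2 = (143/34 + 489)**2 = (16769/34)**2 = 281199361/1156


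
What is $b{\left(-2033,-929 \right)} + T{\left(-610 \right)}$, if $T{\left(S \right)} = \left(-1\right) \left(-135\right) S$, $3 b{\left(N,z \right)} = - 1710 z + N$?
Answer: $\frac{1339507}{3} \approx 4.465 \cdot 10^{5}$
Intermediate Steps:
$b{\left(N,z \right)} = - 570 z + \frac{N}{3}$ ($b{\left(N,z \right)} = \frac{- 1710 z + N}{3} = \frac{N - 1710 z}{3} = - 570 z + \frac{N}{3}$)
$T{\left(S \right)} = 135 S$
$b{\left(-2033,-929 \right)} + T{\left(-610 \right)} = \left(\left(-570\right) \left(-929\right) + \frac{1}{3} \left(-2033\right)\right) + 135 \left(-610\right) = \left(529530 - \frac{2033}{3}\right) - 82350 = \frac{1586557}{3} - 82350 = \frac{1339507}{3}$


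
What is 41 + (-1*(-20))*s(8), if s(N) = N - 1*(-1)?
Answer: 221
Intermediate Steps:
s(N) = 1 + N (s(N) = N + 1 = 1 + N)
41 + (-1*(-20))*s(8) = 41 + (-1*(-20))*(1 + 8) = 41 + 20*9 = 41 + 180 = 221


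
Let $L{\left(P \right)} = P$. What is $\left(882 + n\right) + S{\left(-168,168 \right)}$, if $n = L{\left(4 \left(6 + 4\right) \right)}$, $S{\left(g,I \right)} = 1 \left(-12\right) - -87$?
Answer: $997$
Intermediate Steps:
$S{\left(g,I \right)} = 75$ ($S{\left(g,I \right)} = -12 + 87 = 75$)
$n = 40$ ($n = 4 \left(6 + 4\right) = 4 \cdot 10 = 40$)
$\left(882 + n\right) + S{\left(-168,168 \right)} = \left(882 + 40\right) + 75 = 922 + 75 = 997$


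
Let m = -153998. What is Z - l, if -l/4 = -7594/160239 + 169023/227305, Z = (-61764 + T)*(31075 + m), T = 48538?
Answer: 59215975076908179518/36423125895 ≈ 1.6258e+9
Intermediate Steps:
Z = 1625779598 (Z = (-61764 + 48538)*(31075 - 153998) = -13226*(-122923) = 1625779598)
l = -101431689308/36423125895 (l = -4*(-7594/160239 + 169023/227305) = -4*25357922327/36423125895 = -101431689308/36423125895 ≈ -2.7848)
Z - l = 1625779598 - 1*(-101431689308/36423125895) = 1625779598 + 101431689308/36423125895 = 59215975076908179518/36423125895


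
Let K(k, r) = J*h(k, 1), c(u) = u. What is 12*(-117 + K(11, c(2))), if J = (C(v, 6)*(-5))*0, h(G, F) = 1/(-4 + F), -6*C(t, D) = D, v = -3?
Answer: -1404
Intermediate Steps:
C(t, D) = -D/6
J = 0 (J = (-1/6*6*(-5))*0 = -1*(-5)*0 = 5*0 = 0)
K(k, r) = 0 (K(k, r) = 0/(-4 + 1) = 0/(-3) = 0*(-1/3) = 0)
12*(-117 + K(11, c(2))) = 12*(-117 + 0) = 12*(-117) = -1404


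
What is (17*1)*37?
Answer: 629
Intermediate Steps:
(17*1)*37 = 17*37 = 629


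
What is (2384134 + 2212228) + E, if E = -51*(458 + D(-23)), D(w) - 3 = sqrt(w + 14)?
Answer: 4572851 - 153*I ≈ 4.5728e+6 - 153.0*I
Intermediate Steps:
D(w) = 3 + sqrt(14 + w) (D(w) = 3 + sqrt(w + 14) = 3 + sqrt(14 + w))
E = -23511 - 153*I (E = -51*(458 + (3 + sqrt(14 - 23))) = -51*(458 + (3 + sqrt(-9))) = -51*(458 + (3 + 3*I)) = -51*(461 + 3*I) = -23511 - 153*I ≈ -23511.0 - 153.0*I)
(2384134 + 2212228) + E = (2384134 + 2212228) + (-23511 - 153*I) = 4596362 + (-23511 - 153*I) = 4572851 - 153*I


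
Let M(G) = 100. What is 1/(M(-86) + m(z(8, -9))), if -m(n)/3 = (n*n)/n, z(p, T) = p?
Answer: 1/76 ≈ 0.013158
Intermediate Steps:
m(n) = -3*n (m(n) = -3*n*n/n = -3*n²/n = -3*n)
1/(M(-86) + m(z(8, -9))) = 1/(100 - 3*8) = 1/(100 - 24) = 1/76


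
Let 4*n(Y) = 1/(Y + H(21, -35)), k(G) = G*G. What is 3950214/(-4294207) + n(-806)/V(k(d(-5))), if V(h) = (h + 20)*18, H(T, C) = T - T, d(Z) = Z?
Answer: -10315751142367/11214063928080 ≈ -0.91989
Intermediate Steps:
H(T, C) = 0
k(G) = G²
n(Y) = 1/(4*Y) (n(Y) = 1/(4*(Y + 0)) = 1/(4*Y))
V(h) = 360 + 18*h (V(h) = (20 + h)*18 = 360 + 18*h)
3950214/(-4294207) + n(-806)/V(k(d(-5))) = 3950214/(-4294207) + ((¼)/(-806))/(360 + 18*(-5)²) = 3950214*(-1/4294207) + ((¼)*(-1/806))/(360 + 18*25) = -3950214/4294207 - 1/(3224*(360 + 450)) = -3950214/4294207 - 1/3224/810 = -3950214/4294207 - 1/3224*1/810 = -3950214/4294207 - 1/2611440 = -10315751142367/11214063928080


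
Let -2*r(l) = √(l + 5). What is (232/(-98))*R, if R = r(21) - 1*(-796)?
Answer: -92336/49 + 58*√26/49 ≈ -1878.4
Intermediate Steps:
r(l) = -√(5 + l)/2 (r(l) = -√(l + 5)/2 = -√(5 + l)/2)
R = 796 - √26/2 (R = -√(5 + 21)/2 - 1*(-796) = -√26/2 + 796 = 796 - √26/2 ≈ 793.45)
(232/(-98))*R = (232/(-98))*(796 - √26/2) = (232*(-1/98))*(796 - √26/2) = -116*(796 - √26/2)/49 = -92336/49 + 58*√26/49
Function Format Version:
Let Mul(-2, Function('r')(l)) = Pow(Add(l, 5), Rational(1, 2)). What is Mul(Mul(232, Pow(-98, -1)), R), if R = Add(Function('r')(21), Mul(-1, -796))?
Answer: Add(Rational(-92336, 49), Mul(Rational(58, 49), Pow(26, Rational(1, 2)))) ≈ -1878.4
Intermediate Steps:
Function('r')(l) = Mul(Rational(-1, 2), Pow(Add(5, l), Rational(1, 2))) (Function('r')(l) = Mul(Rational(-1, 2), Pow(Add(l, 5), Rational(1, 2))) = Mul(Rational(-1, 2), Pow(Add(5, l), Rational(1, 2))))
R = Add(796, Mul(Rational(-1, 2), Pow(26, Rational(1, 2)))) (R = Add(Mul(Rational(-1, 2), Pow(Add(5, 21), Rational(1, 2))), Mul(-1, -796)) = Add(Mul(Rational(-1, 2), Pow(26, Rational(1, 2))), 796) = Add(796, Mul(Rational(-1, 2), Pow(26, Rational(1, 2)))) ≈ 793.45)
Mul(Mul(232, Pow(-98, -1)), R) = Mul(Mul(232, Pow(-98, -1)), Add(796, Mul(Rational(-1, 2), Pow(26, Rational(1, 2))))) = Mul(Mul(232, Rational(-1, 98)), Add(796, Mul(Rational(-1, 2), Pow(26, Rational(1, 2))))) = Mul(Rational(-116, 49), Add(796, Mul(Rational(-1, 2), Pow(26, Rational(1, 2))))) = Add(Rational(-92336, 49), Mul(Rational(58, 49), Pow(26, Rational(1, 2))))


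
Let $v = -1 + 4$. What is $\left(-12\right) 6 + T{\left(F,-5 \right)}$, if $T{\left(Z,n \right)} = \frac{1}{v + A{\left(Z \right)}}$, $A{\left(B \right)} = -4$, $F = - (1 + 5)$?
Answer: $-73$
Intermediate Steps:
$F = -6$ ($F = \left(-1\right) 6 = -6$)
$v = 3$
$T{\left(Z,n \right)} = -1$ ($T{\left(Z,n \right)} = \frac{1}{3 - 4} = \frac{1}{-1} = -1$)
$\left(-12\right) 6 + T{\left(F,-5 \right)} = \left(-12\right) 6 - 1 = -72 - 1 = -73$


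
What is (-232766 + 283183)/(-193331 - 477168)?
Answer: -50417/670499 ≈ -0.075193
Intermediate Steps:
(-232766 + 283183)/(-193331 - 477168) = 50417/(-670499) = 50417*(-1/670499) = -50417/670499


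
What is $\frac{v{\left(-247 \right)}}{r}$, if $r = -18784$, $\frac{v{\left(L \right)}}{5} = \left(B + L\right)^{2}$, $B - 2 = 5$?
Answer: $- \frac{9000}{587} \approx -15.332$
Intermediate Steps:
$B = 7$ ($B = 2 + 5 = 7$)
$v{\left(L \right)} = 5 \left(7 + L\right)^{2}$
$\frac{v{\left(-247 \right)}}{r} = \frac{5 \left(7 - 247\right)^{2}}{-18784} = 5 \left(-240\right)^{2} \left(- \frac{1}{18784}\right) = 5 \cdot 57600 \left(- \frac{1}{18784}\right) = 288000 \left(- \frac{1}{18784}\right) = - \frac{9000}{587}$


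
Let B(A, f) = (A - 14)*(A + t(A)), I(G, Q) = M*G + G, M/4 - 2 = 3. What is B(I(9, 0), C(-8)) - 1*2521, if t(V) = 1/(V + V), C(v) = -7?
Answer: 1649941/54 ≈ 30554.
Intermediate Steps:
M = 20 (M = 8 + 4*3 = 8 + 12 = 20)
I(G, Q) = 21*G (I(G, Q) = 20*G + G = 21*G)
t(V) = 1/(2*V)
B(A, f) = (-14 + A)*(A + 1/(2*A)) (B(A, f) = (A - 14)*(A + 1/(2*A)) = (-14 + A)*(A + 1/(2*A)))
B(I(9, 0), C(-8)) - 1*2521 = (½ + (21*9)² - 294*9 - 7/(21*9)) - 1*2521 = (½ + 189² - 14*189 - 7/189) - 2521 = (½ + 35721 - 2646 - 7*1/189) - 2521 = (½ + 35721 - 2646 - 1/27) - 2521 = 1786075/54 - 2521 = 1649941/54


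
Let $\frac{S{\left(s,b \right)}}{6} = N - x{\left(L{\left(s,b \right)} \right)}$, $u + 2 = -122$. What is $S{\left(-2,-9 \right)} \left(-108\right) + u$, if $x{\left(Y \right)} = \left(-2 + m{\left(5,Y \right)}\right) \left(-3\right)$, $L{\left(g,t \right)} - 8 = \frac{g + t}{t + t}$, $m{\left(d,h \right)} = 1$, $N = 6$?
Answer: $-2068$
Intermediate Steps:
$L{\left(g,t \right)} = 8 + \frac{g + t}{2 t}$ ($L{\left(g,t \right)} = 8 + \frac{g + t}{t + t} = 8 + \frac{g + t}{2 t}$)
$x{\left(Y \right)} = 3$ ($x{\left(Y \right)} = \left(-2 + 1\right) \left(-3\right) = \left(-1\right) \left(-3\right) = 3$)
$u = -124$ ($u = -2 - 122 = -124$)
$S{\left(s,b \right)} = 18$ ($S{\left(s,b \right)} = 6 \left(6 - 3\right) = 6 \cdot 3 = 18$)
$S{\left(-2,-9 \right)} \left(-108\right) + u = 18 \left(-108\right) - 124 = -1944 - 124 = -2068$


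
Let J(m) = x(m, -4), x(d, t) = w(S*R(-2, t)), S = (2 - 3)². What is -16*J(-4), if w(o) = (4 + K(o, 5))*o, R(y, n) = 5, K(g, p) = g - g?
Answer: -320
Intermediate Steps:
K(g, p) = 0
S = 1 (S = (-1)² = 1)
w(o) = 4*o (w(o) = (4 + 0)*o = 4*o)
x(d, t) = 20 (x(d, t) = 4*(1*5) = 4*5 = 20)
J(m) = 20
-16*J(-4) = -16*20 = -320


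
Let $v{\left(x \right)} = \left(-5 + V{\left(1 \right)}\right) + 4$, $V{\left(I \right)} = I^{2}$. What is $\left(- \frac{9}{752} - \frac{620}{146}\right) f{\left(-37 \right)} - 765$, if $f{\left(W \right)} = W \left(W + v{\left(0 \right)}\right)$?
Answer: $- \frac{362036153}{54896} \approx -6594.9$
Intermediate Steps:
$v{\left(x \right)} = 0$ ($v{\left(x \right)} = \left(-5 + 1^{2}\right) + 4 = \left(-5 + 1\right) + 4 = -4 + 4 = 0$)
$f{\left(W \right)} = W^{2}$ ($f{\left(W \right)} = W \left(W + 0\right) = W W = W^{2}$)
$\left(- \frac{9}{752} - \frac{620}{146}\right) f{\left(-37 \right)} - 765 = \left(- \frac{9}{752} - \frac{620}{146}\right) \left(-37\right)^{2} - 765 = \left(\left(-9\right) \frac{1}{752} - \frac{310}{73}\right) 1369 - 765 = \left(- \frac{9}{752} - \frac{310}{73}\right) 1369 - 765 = \left(- \frac{233777}{54896}\right) 1369 - 765 = - \frac{320040713}{54896} - 765 = - \frac{362036153}{54896}$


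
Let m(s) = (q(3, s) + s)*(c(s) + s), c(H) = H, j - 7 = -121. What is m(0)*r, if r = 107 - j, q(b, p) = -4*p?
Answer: 0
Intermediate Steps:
j = -114 (j = 7 - 121 = -114)
r = 221 (r = 107 - 1*(-114) = 107 + 114 = 221)
m(s) = -6*s² (m(s) = (-4*s + s)*(s + s) = (-3*s)*(2*s) = -6*s²)
m(0)*r = -6*0²*221 = -6*0*221 = 0*221 = 0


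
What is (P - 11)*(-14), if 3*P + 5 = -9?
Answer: 658/3 ≈ 219.33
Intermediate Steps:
P = -14/3 (P = -5/3 + (⅓)*(-9) = -5/3 - 3 = -14/3 ≈ -4.6667)
(P - 11)*(-14) = (-14/3 - 11)*(-14) = -47/3*(-14) = 658/3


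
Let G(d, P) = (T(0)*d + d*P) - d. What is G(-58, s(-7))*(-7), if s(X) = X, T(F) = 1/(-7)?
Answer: -3306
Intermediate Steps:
T(F) = -1/7
G(d, P) = -8*d/7 + P*d (G(d, P) = (-d/7 + d*P) - d = (-d/7 + P*d) - d = -8*d/7 + P*d)
G(-58, s(-7))*(-7) = ((1/7)*(-58)*(-8 + 7*(-7)))*(-7) = ((1/7)*(-58)*(-8 - 49))*(-7) = ((1/7)*(-58)*(-57))*(-7) = (3306/7)*(-7) = -3306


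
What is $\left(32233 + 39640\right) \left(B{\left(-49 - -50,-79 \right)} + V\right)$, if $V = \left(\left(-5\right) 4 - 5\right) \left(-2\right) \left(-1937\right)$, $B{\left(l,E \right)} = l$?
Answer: $-6960828177$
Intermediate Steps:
$V = -96850$ ($V = \left(-20 - 5\right) \left(-2\right) \left(-1937\right) = \left(-25\right) \left(-2\right) \left(-1937\right) = 50 \left(-1937\right) = -96850$)
$\left(32233 + 39640\right) \left(B{\left(-49 - -50,-79 \right)} + V\right) = \left(32233 + 39640\right) \left(\left(-49 - -50\right) - 96850\right) = 71873 \left(\left(-49 + 50\right) - 96850\right) = 71873 \left(1 - 96850\right) = 71873 \left(-96849\right) = -6960828177$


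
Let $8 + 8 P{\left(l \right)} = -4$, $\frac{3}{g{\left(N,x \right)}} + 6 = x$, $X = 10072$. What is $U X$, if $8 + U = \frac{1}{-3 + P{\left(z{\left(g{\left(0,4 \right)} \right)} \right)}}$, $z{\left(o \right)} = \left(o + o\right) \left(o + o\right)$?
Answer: $- \frac{745328}{9} \approx -82814.0$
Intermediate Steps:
$g{\left(N,x \right)} = \frac{3}{-6 + x}$
$z{\left(o \right)} = 4 o^{2}$ ($z{\left(o \right)} = 2 o 2 o = 4 o^{2}$)
$P{\left(l \right)} = - \frac{3}{2}$ ($P{\left(l \right)} = -1 + \frac{1}{8} \left(-4\right) = -1 - \frac{1}{2} = - \frac{3}{2}$)
$U = - \frac{74}{9}$ ($U = -8 + \frac{1}{-3 - \frac{3}{2}} = -8 + \frac{1}{- \frac{9}{2}} = -8 - \frac{2}{9} = - \frac{74}{9} \approx -8.2222$)
$U X = \left(- \frac{74}{9}\right) 10072 = - \frac{745328}{9}$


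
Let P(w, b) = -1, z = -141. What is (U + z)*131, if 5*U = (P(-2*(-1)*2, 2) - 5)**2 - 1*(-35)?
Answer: -83054/5 ≈ -16611.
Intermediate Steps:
U = 71/5 (U = ((-1 - 5)**2 - 1*(-35))/5 = ((-6)**2 + 35)/5 = (36 + 35)/5 = (1/5)*71 = 71/5 ≈ 14.200)
(U + z)*131 = (71/5 - 141)*131 = -634/5*131 = -83054/5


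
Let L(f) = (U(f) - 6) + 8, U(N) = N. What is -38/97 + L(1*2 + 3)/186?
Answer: -6389/18042 ≈ -0.35412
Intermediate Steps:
L(f) = 2 + f (L(f) = (f - 6) + 8 = (-6 + f) + 8 = 2 + f)
-38/97 + L(1*2 + 3)/186 = -38/97 + (2 + (1*2 + 3))/186 = -38*1/97 + (2 + (2 + 3))*(1/186) = -38/97 + (2 + 5)*(1/186) = -38/97 + 7*(1/186) = -38/97 + 7/186 = -6389/18042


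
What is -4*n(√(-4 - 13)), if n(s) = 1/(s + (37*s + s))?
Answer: 4*I*√17/663 ≈ 0.024875*I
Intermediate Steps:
n(s) = 1/(39*s) (n(s) = 1/(s + 38*s) = 1/(39*s))
-4*n(√(-4 - 13)) = -4/(39*(√(-4 - 13))) = -4/(39*(√(-17))) = -4/(39*(I*√17)) = -4*(-I*√17/17)/39 = -(-4)*I*√17/663 = 4*I*√17/663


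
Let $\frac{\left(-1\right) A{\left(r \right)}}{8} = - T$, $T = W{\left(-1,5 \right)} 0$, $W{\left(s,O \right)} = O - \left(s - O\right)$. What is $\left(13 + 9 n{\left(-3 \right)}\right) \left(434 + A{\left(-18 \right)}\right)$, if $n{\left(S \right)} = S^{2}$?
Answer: $40796$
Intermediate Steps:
$W{\left(s,O \right)} = - s + 2 O$ ($W{\left(s,O \right)} = O + \left(O - s\right) = - s + 2 O$)
$T = 0$ ($T = \left(\left(-1\right) \left(-1\right) + 2 \cdot 5\right) 0 = \left(1 + 10\right) 0 = 11 \cdot 0 = 0$)
$A{\left(r \right)} = 0$ ($A{\left(r \right)} = - 8 \left(\left(-1\right) 0\right) = \left(-8\right) 0 = 0$)
$\left(13 + 9 n{\left(-3 \right)}\right) \left(434 + A{\left(-18 \right)}\right) = \left(13 + 9 \left(-3\right)^{2}\right) \left(434 + 0\right) = \left(13 + 9 \cdot 9\right) 434 = \left(13 + 81\right) 434 = 94 \cdot 434 = 40796$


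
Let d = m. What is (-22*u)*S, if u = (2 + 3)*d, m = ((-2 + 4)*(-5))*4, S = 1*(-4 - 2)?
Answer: -26400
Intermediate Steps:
S = -6 (S = 1*(-6) = -6)
m = -40 (m = (2*(-5))*4 = -10*4 = -40)
d = -40
u = -200 (u = (2 + 3)*(-40) = 5*(-40) = -200)
(-22*u)*S = -22*(-200)*(-6) = 4400*(-6) = -26400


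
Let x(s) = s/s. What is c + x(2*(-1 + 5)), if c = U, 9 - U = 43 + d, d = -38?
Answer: 5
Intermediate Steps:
x(s) = 1
U = 4 (U = 9 - (43 - 38) = 9 - 1*5 = 9 - 5 = 4)
c = 4
c + x(2*(-1 + 5)) = 4 + 1 = 5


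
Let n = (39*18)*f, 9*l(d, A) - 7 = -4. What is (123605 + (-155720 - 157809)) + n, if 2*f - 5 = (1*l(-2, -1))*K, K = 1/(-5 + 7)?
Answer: -376221/2 ≈ -1.8811e+5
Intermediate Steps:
l(d, A) = ⅓ (l(d, A) = 7/9 + (⅑)*(-4) = 7/9 - 4/9 = ⅓)
K = ½ (K = 1/2 = ½ ≈ 0.50000)
f = 31/12 (f = 5/2 + ((1*(⅓))*(½))/2 = 5/2 + ((⅓)*(½))/2 = 5/2 + (½)*(⅙) = 5/2 + 1/12 = 31/12 ≈ 2.5833)
n = 3627/2 (n = (39*18)*(31/12) = 702*(31/12) = 3627/2 ≈ 1813.5)
(123605 + (-155720 - 157809)) + n = (123605 + (-155720 - 157809)) + 3627/2 = (123605 - 313529) + 3627/2 = -189924 + 3627/2 = -376221/2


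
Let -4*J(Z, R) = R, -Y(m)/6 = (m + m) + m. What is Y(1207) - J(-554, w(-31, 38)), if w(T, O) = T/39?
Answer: -3389287/156 ≈ -21726.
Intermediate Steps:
w(T, O) = T/39 (w(T, O) = T*(1/39) = T/39)
Y(m) = -18*m (Y(m) = -6*((m + m) + m) = -6*(2*m + m) = -18*m)
J(Z, R) = -R/4
Y(1207) - J(-554, w(-31, 38)) = -18*1207 - (-1)*(1/39)*(-31)/4 = -21726 - (-1)*(-31)/(4*39) = -21726 - 1*31/156 = -21726 - 31/156 = -3389287/156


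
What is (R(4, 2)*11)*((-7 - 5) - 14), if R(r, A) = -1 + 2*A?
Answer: -858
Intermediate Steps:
(R(4, 2)*11)*((-7 - 5) - 14) = ((-1 + 2*2)*11)*((-7 - 5) - 14) = ((-1 + 4)*11)*(-12 - 14) = (3*11)*(-26) = 33*(-26) = -858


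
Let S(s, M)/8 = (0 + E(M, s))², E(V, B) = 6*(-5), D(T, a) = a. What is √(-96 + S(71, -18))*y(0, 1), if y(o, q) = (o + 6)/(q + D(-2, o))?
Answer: 48*√111 ≈ 505.71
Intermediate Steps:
y(o, q) = (6 + o)/(o + q) (y(o, q) = (o + 6)/(q + o) = (6 + o)/(o + q))
E(V, B) = -30
S(s, M) = 7200 (S(s, M) = 8*(0 - 30)² = 8*(-30)² = 8*900 = 7200)
√(-96 + S(71, -18))*y(0, 1) = √(-96 + 7200)*((6 + 0)/(0 + 1)) = √7104*(6/1) = (8*√111)*(1*6) = (8*√111)*6 = 48*√111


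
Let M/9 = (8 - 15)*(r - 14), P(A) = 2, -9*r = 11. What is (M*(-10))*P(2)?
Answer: -19180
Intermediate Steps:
r = -11/9 (r = -⅑*11 = -11/9 ≈ -1.2222)
M = 959 (M = 9*((8 - 15)*(-11/9 - 14)) = 9*(-7*(-137/9)) = 9*(959/9) = 959)
(M*(-10))*P(2) = (959*(-10))*2 = -9590*2 = -19180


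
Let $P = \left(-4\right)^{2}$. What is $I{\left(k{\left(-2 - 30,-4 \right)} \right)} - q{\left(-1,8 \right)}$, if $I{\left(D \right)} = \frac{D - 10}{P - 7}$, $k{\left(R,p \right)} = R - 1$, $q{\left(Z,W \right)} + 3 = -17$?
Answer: $\frac{137}{9} \approx 15.222$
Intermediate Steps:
$q{\left(Z,W \right)} = -20$ ($q{\left(Z,W \right)} = -3 - 17 = -20$)
$P = 16$
$k{\left(R,p \right)} = -1 + R$
$I{\left(D \right)} = - \frac{10}{9} + \frac{D}{9}$ ($I{\left(D \right)} = \frac{D - 10}{16 - 7} = \frac{-10 + D}{9} = \left(-10 + D\right) \frac{1}{9} = - \frac{10}{9} + \frac{D}{9}$)
$I{\left(k{\left(-2 - 30,-4 \right)} \right)} - q{\left(-1,8 \right)} = \left(- \frac{10}{9} + \frac{-1 - 32}{9}\right) - -20 = \left(- \frac{10}{9} + \frac{-1 - 32}{9}\right) + 20 = \left(- \frac{10}{9} + \frac{1}{9} \left(-33\right)\right) + 20 = \left(- \frac{10}{9} - \frac{11}{3}\right) + 20 = - \frac{43}{9} + 20 = \frac{137}{9}$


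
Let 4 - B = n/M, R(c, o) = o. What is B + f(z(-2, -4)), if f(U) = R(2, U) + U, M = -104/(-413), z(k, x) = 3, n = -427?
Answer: 177391/104 ≈ 1705.7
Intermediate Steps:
M = 104/413 (M = -104*(-1/413) = 104/413 ≈ 0.25182)
B = 176767/104 (B = 4 - (-427)/104/413 = 4 - (-427)*413/104 = 4 - 1*(-176351/104) = 4 + 176351/104 = 176767/104 ≈ 1699.7)
f(U) = 2*U (f(U) = U + U = 2*U)
B + f(z(-2, -4)) = 176767/104 + 2*3 = 176767/104 + 6 = 177391/104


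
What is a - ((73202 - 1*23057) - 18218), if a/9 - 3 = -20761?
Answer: -218749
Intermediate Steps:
a = -186822 (a = 27 + 9*(-20761) = 27 - 186849 = -186822)
a - ((73202 - 1*23057) - 18218) = -186822 - ((73202 - 1*23057) - 18218) = -186822 - ((73202 - 23057) - 18218) = -186822 - (50145 - 18218) = -186822 - 1*31927 = -186822 - 31927 = -218749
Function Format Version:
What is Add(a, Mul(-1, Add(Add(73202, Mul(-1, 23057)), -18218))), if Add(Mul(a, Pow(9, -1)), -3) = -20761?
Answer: -218749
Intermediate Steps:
a = -186822 (a = Add(27, Mul(9, -20761)) = Add(27, -186849) = -186822)
Add(a, Mul(-1, Add(Add(73202, Mul(-1, 23057)), -18218))) = Add(-186822, Mul(-1, Add(Add(73202, Mul(-1, 23057)), -18218))) = Add(-186822, Mul(-1, Add(Add(73202, -23057), -18218))) = Add(-186822, Mul(-1, Add(50145, -18218))) = Add(-186822, Mul(-1, 31927)) = Add(-186822, -31927) = -218749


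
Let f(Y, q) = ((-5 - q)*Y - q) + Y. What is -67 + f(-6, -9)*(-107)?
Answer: 2180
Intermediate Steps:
f(Y, q) = Y - q + Y*(-5 - q) (f(Y, q) = (Y*(-5 - q) - q) + Y = (-q + Y*(-5 - q)) + Y = Y - q + Y*(-5 - q))
-67 + f(-6, -9)*(-107) = -67 + (-1*(-9) - 4*(-6) - 1*(-6)*(-9))*(-107) = -67 + (9 + 24 - 54)*(-107) = -67 - 21*(-107) = -67 + 2247 = 2180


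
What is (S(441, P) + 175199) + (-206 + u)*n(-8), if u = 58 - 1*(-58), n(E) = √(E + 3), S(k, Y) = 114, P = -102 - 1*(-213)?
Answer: 175313 - 90*I*√5 ≈ 1.7531e+5 - 201.25*I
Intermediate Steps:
P = 111 (P = -102 + 213 = 111)
n(E) = √(3 + E)
u = 116 (u = 58 + 58 = 116)
(S(441, P) + 175199) + (-206 + u)*n(-8) = (114 + 175199) + (-206 + 116)*√(3 - 8) = 175313 - 90*I*√5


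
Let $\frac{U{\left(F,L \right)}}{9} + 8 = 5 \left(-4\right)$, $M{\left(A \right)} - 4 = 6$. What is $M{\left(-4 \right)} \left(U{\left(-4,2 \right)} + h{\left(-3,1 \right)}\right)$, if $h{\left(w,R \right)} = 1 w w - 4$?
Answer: $-2470$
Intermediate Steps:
$M{\left(A \right)} = 10$ ($M{\left(A \right)} = 4 + 6 = 10$)
$U{\left(F,L \right)} = -252$ ($U{\left(F,L \right)} = -72 + 9 \cdot 5 \left(-4\right) = -72 + 9 \left(-20\right) = -72 - 180 = -252$)
$h{\left(w,R \right)} = -4 + w^{2}$ ($h{\left(w,R \right)} = w w - 4 = w^{2} - 4 = -4 + w^{2}$)
$M{\left(-4 \right)} \left(U{\left(-4,2 \right)} + h{\left(-3,1 \right)}\right) = 10 \left(-252 - \left(4 - \left(-3\right)^{2}\right)\right) = 10 \left(-252 + \left(-4 + 9\right)\right) = 10 \left(-252 + 5\right) = 10 \left(-247\right) = -2470$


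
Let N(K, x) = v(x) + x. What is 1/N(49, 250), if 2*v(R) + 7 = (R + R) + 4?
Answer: 2/997 ≈ 0.0020060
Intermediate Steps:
v(R) = -3/2 + R (v(R) = -7/2 + ((R + R) + 4)/2 = -7/2 + (2*R + 4)/2 = -7/2 + (4 + 2*R)/2 = -7/2 + (2 + R) = -3/2 + R)
N(K, x) = -3/2 + 2*x (N(K, x) = (-3/2 + x) + x = -3/2 + 2*x)
1/N(49, 250) = 1/(-3/2 + 2*250) = 1/(-3/2 + 500) = 1/(997/2) = 2/997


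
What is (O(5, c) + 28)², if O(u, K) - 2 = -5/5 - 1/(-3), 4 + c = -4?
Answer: 7744/9 ≈ 860.44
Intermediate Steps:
c = -8 (c = -4 - 4 = -8)
O(u, K) = 4/3 (O(u, K) = 2 + (-5/5 - 1/(-3)) = 2 + (-5*⅕ - 1*(-⅓)) = 2 + (-1 + ⅓) = 2 - ⅔ = 4/3)
(O(5, c) + 28)² = (4/3 + 28)² = (88/3)² = 7744/9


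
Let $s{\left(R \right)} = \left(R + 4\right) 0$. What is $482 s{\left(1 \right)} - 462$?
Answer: $-462$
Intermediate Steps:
$s{\left(R \right)} = 0$ ($s{\left(R \right)} = \left(4 + R\right) 0 = 0$)
$482 s{\left(1 \right)} - 462 = 482 \cdot 0 - 462 = 0 - 462 = -462$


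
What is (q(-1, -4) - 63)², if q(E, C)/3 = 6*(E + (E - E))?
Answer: 6561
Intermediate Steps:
q(E, C) = 18*E (q(E, C) = 3*(6*(E + (E - E))) = 3*(6*(E + 0)) = 3*(6*E) = 18*E)
(q(-1, -4) - 63)² = (18*(-1) - 63)² = (-18 - 63)² = (-81)² = 6561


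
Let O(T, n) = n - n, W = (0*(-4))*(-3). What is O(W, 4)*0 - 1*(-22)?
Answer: 22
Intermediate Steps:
W = 0 (W = 0*(-3) = 0)
O(T, n) = 0
O(W, 4)*0 - 1*(-22) = 0*0 - 1*(-22) = 0 + 22 = 22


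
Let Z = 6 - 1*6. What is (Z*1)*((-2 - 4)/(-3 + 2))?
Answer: 0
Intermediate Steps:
Z = 0 (Z = 6 - 6 = 0)
(Z*1)*((-2 - 4)/(-3 + 2)) = (0*1)*((-2 - 4)/(-3 + 2)) = 0*(-6/(-1)) = 0*(-6*(-1)) = 0*6 = 0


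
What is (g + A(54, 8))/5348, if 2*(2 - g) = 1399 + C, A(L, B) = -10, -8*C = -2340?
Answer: -3415/21392 ≈ -0.15964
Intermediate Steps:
C = 585/2 (C = -1/8*(-2340) = 585/2 ≈ 292.50)
g = -3375/4 (g = 2 - (1399 + 585/2)/2 = 2 - 1/2*3383/2 = 2 - 3383/4 = -3375/4 ≈ -843.75)
(g + A(54, 8))/5348 = (-3375/4 - 10)/5348 = -3415/4*1/5348 = -3415/21392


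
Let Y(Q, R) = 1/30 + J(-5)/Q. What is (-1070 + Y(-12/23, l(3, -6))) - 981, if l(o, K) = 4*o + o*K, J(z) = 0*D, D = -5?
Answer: -61529/30 ≈ -2051.0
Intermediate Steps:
J(z) = 0 (J(z) = 0*(-5) = 0)
l(o, K) = 4*o + K*o
Y(Q, R) = 1/30 (Y(Q, R) = 1/30 + 0/Q = 1*(1/30) + 0 = 1/30 + 0 = 1/30)
(-1070 + Y(-12/23, l(3, -6))) - 981 = (-1070 + 1/30) - 981 = -32099/30 - 981 = -61529/30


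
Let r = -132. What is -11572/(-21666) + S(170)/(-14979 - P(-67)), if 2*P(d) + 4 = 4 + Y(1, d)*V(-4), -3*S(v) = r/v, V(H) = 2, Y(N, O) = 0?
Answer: 818509296/1532526455 ≈ 0.53409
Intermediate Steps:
S(v) = 44/v (S(v) = -(-44)/v = 44/v)
P(d) = 0 (P(d) = -2 + (4 + 0*2)/2 = -2 + (4 + 0)/2 = -2 + (1/2)*4 = -2 + 2 = 0)
-11572/(-21666) + S(170)/(-14979 - P(-67)) = -11572/(-21666) + (44/170)/(-14979 - 1*0) = -11572*(-1/21666) + (44*(1/170))/(-14979 + 0) = 5786/10833 + (22/85)/(-14979) = 5786/10833 + (22/85)*(-1/14979) = 5786/10833 - 22/1273215 = 818509296/1532526455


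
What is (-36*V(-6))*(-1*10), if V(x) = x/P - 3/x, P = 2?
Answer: -900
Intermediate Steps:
V(x) = x/2 - 3/x
(-36*V(-6))*(-1*10) = (-36*((1/2)*(-6) - 3/(-6)))*(-1*10) = -36*(-3 - 3*(-1/6))*(-10) = -36*(-3 + 1/2)*(-10) = -36*(-5/2)*(-10) = 90*(-10) = -900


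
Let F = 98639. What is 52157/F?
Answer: 52157/98639 ≈ 0.52877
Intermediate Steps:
52157/F = 52157/98639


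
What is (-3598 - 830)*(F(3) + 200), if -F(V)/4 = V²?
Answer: -726192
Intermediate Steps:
F(V) = -4*V²
(-3598 - 830)*(F(3) + 200) = (-3598 - 830)*(-4*3² + 200) = -4428*(-4*9 + 200) = -4428*(-36 + 200) = -4428*164 = -726192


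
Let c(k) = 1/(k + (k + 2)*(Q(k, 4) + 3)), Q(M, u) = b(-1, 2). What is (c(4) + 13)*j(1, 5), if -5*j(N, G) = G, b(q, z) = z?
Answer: -443/34 ≈ -13.029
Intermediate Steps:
Q(M, u) = 2
j(N, G) = -G/5
c(k) = 1/(10 + 6*k) (c(k) = 1/(k + (k + 2)*(2 + 3)) = 1/(k + (2 + k)*5) = 1/(k + (10 + 5*k)) = 1/(10 + 6*k))
(c(4) + 13)*j(1, 5) = (1/(2*(5 + 3*4)) + 13)*(-⅕*5) = (1/(2*(5 + 12)) + 13)*(-1) = ((½)/17 + 13)*(-1) = ((½)*(1/17) + 13)*(-1) = (1/34 + 13)*(-1) = (443/34)*(-1) = -443/34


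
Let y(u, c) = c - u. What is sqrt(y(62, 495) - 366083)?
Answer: 5*I*sqrt(14626) ≈ 604.69*I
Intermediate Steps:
sqrt(y(62, 495) - 366083) = sqrt((495 - 1*62) - 366083) = sqrt((495 - 62) - 366083) = sqrt(433 - 366083) = sqrt(-365650) = 5*I*sqrt(14626)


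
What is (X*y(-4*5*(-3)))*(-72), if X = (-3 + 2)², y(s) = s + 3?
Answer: -4536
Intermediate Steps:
y(s) = 3 + s
X = 1 (X = (-1)² = 1)
(X*y(-4*5*(-3)))*(-72) = (1*(3 - 4*5*(-3)))*(-72) = (1*(3 - 20*(-3)))*(-72) = (1*(3 + 60))*(-72) = (1*63)*(-72) = 63*(-72) = -4536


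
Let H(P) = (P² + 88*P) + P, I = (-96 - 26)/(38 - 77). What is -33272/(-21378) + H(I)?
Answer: 1570261250/5419323 ≈ 289.75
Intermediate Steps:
I = 122/39 (I = -122/(-39) = -122*(-1/39) = 122/39 ≈ 3.1282)
H(P) = P² + 89*P
-33272/(-21378) + H(I) = -33272/(-21378) + 122*(89 + 122/39)/39 = -33272*(-1/21378) + (122/39)*(3593/39) = 16636/10689 + 438346/1521 = 1570261250/5419323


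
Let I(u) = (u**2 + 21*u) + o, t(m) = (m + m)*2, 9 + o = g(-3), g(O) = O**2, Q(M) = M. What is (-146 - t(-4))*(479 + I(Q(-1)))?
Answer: -59670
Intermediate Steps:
o = 0 (o = -9 + (-3)**2 = -9 + 9 = 0)
t(m) = 4*m (t(m) = (2*m)*2 = 4*m)
I(u) = u**2 + 21*u (I(u) = (u**2 + 21*u) + 0 = u**2 + 21*u)
(-146 - t(-4))*(479 + I(Q(-1))) = (-146 - 4*(-4))*(479 - (21 - 1)) = (-146 - 1*(-16))*(479 - 1*20) = (-146 + 16)*(479 - 20) = -130*459 = -59670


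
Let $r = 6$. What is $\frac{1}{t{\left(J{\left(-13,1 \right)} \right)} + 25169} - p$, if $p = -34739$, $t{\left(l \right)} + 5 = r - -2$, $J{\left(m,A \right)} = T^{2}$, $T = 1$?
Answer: $\frac{874450109}{25172} \approx 34739.0$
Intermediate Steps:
$J{\left(m,A \right)} = 1$ ($J{\left(m,A \right)} = 1^{2} = 1$)
$t{\left(l \right)} = 3$ ($t{\left(l \right)} = -5 + \left(6 - -2\right) = -5 + \left(6 + 2\right) = -5 + 8 = 3$)
$\frac{1}{t{\left(J{\left(-13,1 \right)} \right)} + 25169} - p = \frac{1}{3 + 25169} - -34739 = \frac{1}{25172} + 34739 = \frac{874450109}{25172}$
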